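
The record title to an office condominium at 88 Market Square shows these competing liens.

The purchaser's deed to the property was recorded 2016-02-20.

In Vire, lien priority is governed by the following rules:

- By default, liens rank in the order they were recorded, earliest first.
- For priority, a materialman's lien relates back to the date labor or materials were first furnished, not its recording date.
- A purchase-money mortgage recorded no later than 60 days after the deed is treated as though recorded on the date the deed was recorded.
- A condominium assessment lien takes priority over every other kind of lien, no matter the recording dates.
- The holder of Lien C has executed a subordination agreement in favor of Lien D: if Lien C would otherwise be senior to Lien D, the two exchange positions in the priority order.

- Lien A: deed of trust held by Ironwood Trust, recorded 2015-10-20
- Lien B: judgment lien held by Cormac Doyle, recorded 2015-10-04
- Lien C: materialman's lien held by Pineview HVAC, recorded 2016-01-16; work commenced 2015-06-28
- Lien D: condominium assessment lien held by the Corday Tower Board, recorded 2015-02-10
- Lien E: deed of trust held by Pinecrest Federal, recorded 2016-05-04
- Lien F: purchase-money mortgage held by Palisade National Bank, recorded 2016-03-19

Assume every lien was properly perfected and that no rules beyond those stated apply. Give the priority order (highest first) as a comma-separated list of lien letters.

Effective dates after the stated exceptions: C is treated as recorded 2015-06-28, the work-commencement date; F was recorded within the 60-day window, so its effective date is the deed date 2016-02-20.
D is a condominium assessment lien and takes priority over every other lien.
Ordering the rest by effective date: C (2015-06-28), B (2015-10-04), A (2015-10-20), F (2016-02-20), E (2016-05-04).
Since C is not senior to D, the subordination leaves the order unchanged.

D, C, B, A, F, E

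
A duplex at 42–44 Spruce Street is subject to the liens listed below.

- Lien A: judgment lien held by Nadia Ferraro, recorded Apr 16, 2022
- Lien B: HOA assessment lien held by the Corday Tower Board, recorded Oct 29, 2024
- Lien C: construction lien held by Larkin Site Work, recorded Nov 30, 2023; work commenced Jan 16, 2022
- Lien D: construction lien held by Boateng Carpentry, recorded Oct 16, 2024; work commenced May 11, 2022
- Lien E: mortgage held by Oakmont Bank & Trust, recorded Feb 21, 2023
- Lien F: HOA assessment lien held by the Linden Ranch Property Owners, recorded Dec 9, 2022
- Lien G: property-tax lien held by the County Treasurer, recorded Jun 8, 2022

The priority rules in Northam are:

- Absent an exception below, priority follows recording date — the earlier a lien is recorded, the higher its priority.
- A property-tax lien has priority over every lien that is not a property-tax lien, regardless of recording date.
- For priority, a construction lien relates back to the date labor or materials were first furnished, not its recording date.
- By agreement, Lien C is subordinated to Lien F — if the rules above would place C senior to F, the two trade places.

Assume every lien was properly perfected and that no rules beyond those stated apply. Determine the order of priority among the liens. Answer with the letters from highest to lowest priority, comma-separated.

Adjusting effective dates: C's effective date is Jan 16, 2022, when work began; D relates back to May 11, 2022 (work commenced).
G is a property-tax lien and takes priority over every other lien.
Remaining liens by effective date: C (Jan 16, 2022), A (Apr 16, 2022), D (May 11, 2022), F (Dec 9, 2022), E (Feb 21, 2023), B (Oct 29, 2024).
C is senior to F before the subordination, so the two trade places.

G, F, A, D, C, E, B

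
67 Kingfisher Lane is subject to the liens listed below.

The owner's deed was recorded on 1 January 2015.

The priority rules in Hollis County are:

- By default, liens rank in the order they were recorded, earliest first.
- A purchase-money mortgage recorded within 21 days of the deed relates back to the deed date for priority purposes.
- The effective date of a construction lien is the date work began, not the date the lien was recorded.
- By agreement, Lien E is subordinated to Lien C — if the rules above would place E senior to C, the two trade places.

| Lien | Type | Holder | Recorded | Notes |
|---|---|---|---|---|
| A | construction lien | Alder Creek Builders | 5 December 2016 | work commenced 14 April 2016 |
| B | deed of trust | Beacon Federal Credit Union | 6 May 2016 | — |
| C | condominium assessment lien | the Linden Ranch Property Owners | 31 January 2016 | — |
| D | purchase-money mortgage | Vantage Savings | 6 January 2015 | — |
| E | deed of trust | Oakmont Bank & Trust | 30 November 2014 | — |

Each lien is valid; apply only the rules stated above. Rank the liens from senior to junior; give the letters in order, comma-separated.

Adjusting effective dates: A relates back to 14 April 2016 (work commenced); D relates back to the deed date 1 January 2015.
By effective date: E (30 November 2014), D (1 January 2015), C (31 January 2016), A (14 April 2016), B (6 May 2016).
E would otherwise be senior to C, so under the subordination agreement E and C exchange positions.

C, D, E, A, B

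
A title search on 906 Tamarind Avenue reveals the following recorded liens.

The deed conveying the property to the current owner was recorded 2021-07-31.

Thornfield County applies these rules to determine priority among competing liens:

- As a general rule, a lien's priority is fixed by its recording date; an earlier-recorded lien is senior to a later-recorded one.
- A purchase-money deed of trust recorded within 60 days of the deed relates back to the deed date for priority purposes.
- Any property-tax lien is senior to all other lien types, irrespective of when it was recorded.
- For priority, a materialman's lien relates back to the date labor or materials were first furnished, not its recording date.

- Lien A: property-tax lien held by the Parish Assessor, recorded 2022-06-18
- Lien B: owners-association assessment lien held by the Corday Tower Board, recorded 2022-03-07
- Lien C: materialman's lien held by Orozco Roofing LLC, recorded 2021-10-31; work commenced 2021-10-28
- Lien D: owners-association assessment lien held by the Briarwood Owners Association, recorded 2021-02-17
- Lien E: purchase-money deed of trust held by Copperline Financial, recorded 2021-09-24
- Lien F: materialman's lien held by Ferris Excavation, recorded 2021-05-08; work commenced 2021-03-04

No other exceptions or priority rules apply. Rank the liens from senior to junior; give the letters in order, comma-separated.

First, effective dates: C relates back to 2021-10-28 (work commenced); E's effective date is the deed date, 2021-07-31; F is treated as recorded 2021-03-04, the work-commencement date.
A, as a property-tax lien, has superpriority and ranks first.
Remaining liens by effective date: D (2021-02-17), F (2021-03-04), E (2021-07-31), C (2021-10-28), B (2022-03-07).

A, D, F, E, C, B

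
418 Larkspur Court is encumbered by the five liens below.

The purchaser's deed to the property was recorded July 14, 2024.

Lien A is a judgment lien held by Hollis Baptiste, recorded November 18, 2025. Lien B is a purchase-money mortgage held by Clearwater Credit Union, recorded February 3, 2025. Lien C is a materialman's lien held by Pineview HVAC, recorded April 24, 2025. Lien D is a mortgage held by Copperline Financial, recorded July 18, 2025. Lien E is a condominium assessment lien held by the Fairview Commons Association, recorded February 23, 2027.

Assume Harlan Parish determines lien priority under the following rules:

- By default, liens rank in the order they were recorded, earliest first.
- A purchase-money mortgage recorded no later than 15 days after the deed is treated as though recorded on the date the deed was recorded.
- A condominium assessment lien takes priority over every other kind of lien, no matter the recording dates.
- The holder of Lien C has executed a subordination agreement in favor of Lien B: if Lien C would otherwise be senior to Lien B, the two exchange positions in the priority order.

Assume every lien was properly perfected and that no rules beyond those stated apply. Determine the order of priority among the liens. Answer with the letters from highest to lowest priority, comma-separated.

E, B, C, D, A

First, effective dates: B was recorded 204 days after the deed, outside the 15-day window, so it keeps its recording date.
E is a condominium assessment lien, so it outranks all other liens regardless of date.
The other liens, earliest effective date first: B (February 3, 2025), C (April 24, 2025), D (July 18, 2025), A (November 18, 2025).
C is already junior to B, so the subordination agreement changes nothing.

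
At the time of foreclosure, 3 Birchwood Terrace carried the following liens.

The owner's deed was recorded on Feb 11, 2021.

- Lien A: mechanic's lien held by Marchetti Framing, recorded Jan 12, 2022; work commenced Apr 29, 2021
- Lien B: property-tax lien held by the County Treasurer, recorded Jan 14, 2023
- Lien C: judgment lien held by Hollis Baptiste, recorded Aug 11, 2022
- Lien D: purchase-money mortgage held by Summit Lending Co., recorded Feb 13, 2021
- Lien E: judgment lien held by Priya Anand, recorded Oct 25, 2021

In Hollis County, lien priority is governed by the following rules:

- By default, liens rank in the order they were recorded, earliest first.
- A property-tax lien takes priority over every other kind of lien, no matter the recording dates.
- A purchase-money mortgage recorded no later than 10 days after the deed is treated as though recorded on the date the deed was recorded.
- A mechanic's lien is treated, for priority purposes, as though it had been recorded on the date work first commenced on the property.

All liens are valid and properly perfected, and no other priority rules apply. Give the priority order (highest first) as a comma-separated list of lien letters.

Effective dates: A is treated as recorded Apr 29, 2021, the work-commencement date; D was recorded within the 10-day window, so its effective date is the deed date Feb 11, 2021.
B is a property-tax lien and takes priority over every other lien.
Remaining liens by effective date: D (Feb 11, 2021), A (Apr 29, 2021), E (Oct 25, 2021), C (Aug 11, 2022).

B, D, A, E, C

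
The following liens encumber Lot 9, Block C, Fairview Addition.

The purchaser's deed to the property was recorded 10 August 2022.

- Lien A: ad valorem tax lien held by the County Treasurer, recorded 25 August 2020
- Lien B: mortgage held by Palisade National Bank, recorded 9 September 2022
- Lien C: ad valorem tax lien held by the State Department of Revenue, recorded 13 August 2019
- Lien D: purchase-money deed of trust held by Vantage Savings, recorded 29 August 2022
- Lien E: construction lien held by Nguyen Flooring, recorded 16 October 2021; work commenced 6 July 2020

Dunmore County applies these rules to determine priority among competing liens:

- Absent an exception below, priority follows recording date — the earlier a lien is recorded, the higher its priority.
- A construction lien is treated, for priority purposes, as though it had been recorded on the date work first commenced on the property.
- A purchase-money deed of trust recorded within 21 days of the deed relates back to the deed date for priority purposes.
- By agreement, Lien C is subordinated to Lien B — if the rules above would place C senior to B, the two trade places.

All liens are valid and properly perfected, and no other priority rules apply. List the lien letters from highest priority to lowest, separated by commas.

Effective dates: D relates back to the deed date 10 August 2022; E relates back to 6 July 2020 (work commenced).
Ordering by effective date: C (13 August 2019), E (6 July 2020), A (25 August 2020), D (10 August 2022), B (9 September 2022).
Because C would otherwise rank above B, the subordination swaps them.

B, E, A, D, C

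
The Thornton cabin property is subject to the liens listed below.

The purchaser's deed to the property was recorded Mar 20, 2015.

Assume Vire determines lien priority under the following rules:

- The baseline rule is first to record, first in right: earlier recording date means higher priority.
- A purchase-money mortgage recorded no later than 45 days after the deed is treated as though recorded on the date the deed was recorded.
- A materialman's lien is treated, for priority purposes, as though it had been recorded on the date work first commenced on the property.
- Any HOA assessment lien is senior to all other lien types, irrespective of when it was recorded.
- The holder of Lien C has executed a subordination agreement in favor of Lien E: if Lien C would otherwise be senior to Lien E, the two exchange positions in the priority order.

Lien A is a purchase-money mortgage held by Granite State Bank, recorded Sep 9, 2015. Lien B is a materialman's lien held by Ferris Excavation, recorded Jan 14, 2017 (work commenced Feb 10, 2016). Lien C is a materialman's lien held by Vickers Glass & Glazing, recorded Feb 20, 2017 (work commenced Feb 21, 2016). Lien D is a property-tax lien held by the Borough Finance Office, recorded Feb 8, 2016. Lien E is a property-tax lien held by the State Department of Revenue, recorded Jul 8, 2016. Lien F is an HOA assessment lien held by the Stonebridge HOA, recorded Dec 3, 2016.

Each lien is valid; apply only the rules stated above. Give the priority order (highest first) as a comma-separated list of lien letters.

Effective dates after the stated exceptions: A was recorded 173 days after the deed — beyond 45 days — so no relation-back applies; B is treated as recorded Feb 10, 2016, the work-commencement date; C relates back to Feb 21, 2016 (work commenced).
F, as an HOA assessment lien, has superpriority and ranks first.
Ordering the rest by effective date: A (Sep 9, 2015), D (Feb 8, 2016), B (Feb 10, 2016), C (Feb 21, 2016), E (Jul 8, 2016).
The subordination applies — C was senior to E — so C and E swap.

F, A, D, B, E, C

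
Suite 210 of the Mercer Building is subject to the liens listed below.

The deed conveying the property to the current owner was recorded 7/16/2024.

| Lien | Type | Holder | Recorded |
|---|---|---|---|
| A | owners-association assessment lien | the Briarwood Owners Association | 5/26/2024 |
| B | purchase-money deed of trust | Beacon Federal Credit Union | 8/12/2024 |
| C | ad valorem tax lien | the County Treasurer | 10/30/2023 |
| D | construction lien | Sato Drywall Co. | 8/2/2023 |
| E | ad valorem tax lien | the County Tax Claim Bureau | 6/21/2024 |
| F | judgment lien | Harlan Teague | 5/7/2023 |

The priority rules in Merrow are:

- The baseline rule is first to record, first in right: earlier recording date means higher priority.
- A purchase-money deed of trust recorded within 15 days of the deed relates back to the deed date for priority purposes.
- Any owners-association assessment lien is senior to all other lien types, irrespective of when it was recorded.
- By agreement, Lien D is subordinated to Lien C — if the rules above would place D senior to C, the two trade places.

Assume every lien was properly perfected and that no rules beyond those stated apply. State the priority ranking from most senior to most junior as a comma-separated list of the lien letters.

A, F, C, D, E, B

Effective dates after the stated exceptions: B was recorded 27 days after the deed — beyond 15 days — so no relation-back applies.
As an owners-association assessment lien, A is senior to every other lien.
Among the remaining liens, by effective date: F (5/7/2023), D (8/2/2023), C (10/30/2023), E (6/21/2024), B (8/12/2024).
The subordination applies — D was senior to C — so D and C swap.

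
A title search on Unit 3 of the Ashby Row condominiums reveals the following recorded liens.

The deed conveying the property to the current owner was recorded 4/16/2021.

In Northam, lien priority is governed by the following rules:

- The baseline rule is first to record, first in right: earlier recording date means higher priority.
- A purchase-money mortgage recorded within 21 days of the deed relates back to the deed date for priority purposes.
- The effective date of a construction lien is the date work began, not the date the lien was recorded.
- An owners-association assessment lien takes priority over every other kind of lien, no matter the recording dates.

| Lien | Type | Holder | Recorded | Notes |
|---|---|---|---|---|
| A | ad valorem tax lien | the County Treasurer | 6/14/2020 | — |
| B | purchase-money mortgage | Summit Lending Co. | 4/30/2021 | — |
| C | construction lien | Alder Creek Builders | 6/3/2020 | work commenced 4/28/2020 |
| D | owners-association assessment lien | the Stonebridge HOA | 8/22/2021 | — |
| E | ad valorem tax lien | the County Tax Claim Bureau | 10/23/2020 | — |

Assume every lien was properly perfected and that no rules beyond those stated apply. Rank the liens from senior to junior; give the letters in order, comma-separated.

D, C, A, E, B

Effective dates: B was recorded within the 21-day window, so its effective date is the deed date 4/16/2021; C is treated as recorded 4/28/2020, the work-commencement date.
D is an owners-association assessment lien and takes priority over every other lien.
Among the remaining liens, by effective date: C (4/28/2020), A (6/14/2020), E (10/23/2020), B (4/16/2021).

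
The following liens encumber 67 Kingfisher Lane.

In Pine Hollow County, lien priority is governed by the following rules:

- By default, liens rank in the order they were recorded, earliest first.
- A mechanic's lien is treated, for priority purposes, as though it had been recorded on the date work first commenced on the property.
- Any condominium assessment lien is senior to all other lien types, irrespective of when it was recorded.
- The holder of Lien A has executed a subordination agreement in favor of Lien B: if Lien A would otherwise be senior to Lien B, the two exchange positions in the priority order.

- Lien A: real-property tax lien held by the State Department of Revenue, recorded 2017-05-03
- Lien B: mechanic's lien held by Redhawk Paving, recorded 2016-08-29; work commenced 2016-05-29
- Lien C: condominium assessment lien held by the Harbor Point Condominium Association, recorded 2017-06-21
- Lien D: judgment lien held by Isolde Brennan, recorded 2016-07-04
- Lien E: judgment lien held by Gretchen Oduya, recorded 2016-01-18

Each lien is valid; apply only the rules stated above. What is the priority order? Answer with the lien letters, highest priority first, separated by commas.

First, effective dates: B's effective date is 2016-05-29, when work began.
C is a condominium assessment lien and takes priority over every other lien.
Ordering the rest by effective date: E (2016-01-18), B (2016-05-29), D (2016-07-04), A (2017-05-03).
A already ranks below B; the subordination has no effect.

C, E, B, D, A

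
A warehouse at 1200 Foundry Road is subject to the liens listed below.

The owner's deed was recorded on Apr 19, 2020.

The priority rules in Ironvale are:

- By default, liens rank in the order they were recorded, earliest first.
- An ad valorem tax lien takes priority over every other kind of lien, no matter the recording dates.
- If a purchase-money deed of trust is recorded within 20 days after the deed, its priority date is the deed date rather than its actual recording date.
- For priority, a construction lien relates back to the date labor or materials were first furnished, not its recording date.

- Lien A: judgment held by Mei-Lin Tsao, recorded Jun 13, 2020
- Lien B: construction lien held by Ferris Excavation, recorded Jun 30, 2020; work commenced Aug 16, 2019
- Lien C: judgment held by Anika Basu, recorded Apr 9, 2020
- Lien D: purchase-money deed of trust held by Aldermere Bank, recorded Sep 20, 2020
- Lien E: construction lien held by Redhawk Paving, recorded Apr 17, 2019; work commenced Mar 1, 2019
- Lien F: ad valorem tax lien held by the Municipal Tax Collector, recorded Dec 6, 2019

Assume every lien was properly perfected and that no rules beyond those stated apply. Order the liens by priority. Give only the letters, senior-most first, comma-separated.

First, effective dates: B's effective date is Aug 16, 2019, when work began; D missed the 20-day window (154 days after the deed), so its recording date stands; E relates back to Mar 1, 2019 (work commenced).
F is an ad valorem tax lien, so it outranks all other liens regardless of date.
The other liens, earliest effective date first: E (Mar 1, 2019), B (Aug 16, 2019), C (Apr 9, 2020), A (Jun 13, 2020), D (Sep 20, 2020).

F, E, B, C, A, D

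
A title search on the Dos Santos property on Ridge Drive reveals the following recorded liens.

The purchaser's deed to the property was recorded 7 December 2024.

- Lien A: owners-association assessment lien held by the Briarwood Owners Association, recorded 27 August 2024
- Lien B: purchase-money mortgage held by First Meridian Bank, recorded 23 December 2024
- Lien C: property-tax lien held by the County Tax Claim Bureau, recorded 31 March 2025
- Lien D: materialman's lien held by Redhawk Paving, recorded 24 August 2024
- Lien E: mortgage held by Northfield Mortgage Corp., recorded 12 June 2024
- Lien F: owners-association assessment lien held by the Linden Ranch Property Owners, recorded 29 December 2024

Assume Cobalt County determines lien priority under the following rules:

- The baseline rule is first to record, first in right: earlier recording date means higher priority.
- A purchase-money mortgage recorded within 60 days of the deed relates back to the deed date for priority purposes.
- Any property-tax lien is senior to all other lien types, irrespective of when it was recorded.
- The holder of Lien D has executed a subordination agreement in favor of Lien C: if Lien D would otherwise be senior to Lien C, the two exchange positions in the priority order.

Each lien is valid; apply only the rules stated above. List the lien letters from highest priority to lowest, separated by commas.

C, E, D, A, B, F

Adjusting effective dates: B's effective date is the deed date, 7 December 2024.
C is a property-tax lien, so it outranks all other liens regardless of date.
Among the remaining liens, by effective date: E (12 June 2024), D (24 August 2024), A (27 August 2024), B (7 December 2024), F (29 December 2024).
D is already junior to C, so the subordination agreement changes nothing.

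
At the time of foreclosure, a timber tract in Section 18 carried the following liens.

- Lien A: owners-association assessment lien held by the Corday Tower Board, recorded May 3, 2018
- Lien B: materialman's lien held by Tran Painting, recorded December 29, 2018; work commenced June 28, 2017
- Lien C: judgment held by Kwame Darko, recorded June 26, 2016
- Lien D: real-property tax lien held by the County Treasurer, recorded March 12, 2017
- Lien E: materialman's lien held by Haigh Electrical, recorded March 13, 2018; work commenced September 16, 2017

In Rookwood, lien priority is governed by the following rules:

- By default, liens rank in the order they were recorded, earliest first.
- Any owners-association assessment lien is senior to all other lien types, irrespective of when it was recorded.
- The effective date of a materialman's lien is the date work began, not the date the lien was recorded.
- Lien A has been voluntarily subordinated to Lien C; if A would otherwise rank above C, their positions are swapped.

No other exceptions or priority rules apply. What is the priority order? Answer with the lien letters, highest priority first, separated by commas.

C, A, D, B, E

Adjusting effective dates: B relates back to June 28, 2017 (work commenced); E's effective date is September 16, 2017, when work began.
A is an owners-association assessment lien and takes priority over every other lien.
Ordering the rest by effective date: C (June 26, 2016), D (March 12, 2017), B (June 28, 2017), E (September 16, 2017).
The subordination applies — A was senior to C — so A and C swap.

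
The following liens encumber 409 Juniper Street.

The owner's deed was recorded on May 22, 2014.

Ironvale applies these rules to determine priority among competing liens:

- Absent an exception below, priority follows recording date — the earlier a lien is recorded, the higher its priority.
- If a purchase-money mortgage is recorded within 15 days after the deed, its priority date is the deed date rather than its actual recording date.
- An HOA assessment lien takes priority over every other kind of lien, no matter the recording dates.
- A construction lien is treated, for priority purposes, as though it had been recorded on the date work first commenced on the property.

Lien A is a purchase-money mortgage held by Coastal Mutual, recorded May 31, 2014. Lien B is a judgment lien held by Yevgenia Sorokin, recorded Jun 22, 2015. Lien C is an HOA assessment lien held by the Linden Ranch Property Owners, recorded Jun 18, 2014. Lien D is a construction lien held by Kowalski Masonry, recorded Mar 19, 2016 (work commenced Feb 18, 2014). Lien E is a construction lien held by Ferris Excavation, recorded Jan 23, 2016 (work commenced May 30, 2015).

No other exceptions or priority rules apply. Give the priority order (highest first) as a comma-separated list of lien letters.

C, D, A, E, B

Effective dates: A's effective date is the deed date, May 22, 2014; D's effective date is Feb 18, 2014, when work began; E's effective date is May 30, 2015, when work began.
C, as an HOA assessment lien, has superpriority and ranks first.
Ordering the rest by effective date: D (Feb 18, 2014), A (May 22, 2014), E (May 30, 2015), B (Jun 22, 2015).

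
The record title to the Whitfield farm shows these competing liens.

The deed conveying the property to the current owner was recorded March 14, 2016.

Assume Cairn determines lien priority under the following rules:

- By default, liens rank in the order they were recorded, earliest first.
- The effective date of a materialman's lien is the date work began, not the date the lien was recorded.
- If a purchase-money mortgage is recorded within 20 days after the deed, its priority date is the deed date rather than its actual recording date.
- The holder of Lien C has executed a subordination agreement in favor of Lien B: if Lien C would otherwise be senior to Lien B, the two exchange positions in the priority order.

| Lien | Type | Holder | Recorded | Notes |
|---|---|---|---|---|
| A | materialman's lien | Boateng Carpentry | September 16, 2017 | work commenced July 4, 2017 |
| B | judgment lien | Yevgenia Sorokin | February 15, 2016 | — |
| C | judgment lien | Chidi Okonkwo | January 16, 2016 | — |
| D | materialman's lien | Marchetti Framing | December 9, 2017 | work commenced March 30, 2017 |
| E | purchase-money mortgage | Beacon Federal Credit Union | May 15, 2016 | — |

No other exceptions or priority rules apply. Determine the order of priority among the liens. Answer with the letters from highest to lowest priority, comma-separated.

B, C, E, D, A

Effective dates after the stated exceptions: A relates back to July 4, 2017 (work commenced); D is treated as recorded March 30, 2017, the work-commencement date; E was recorded 62 days after the deed, outside the 20-day window, so it keeps its recording date.
By effective date, earliest first: C (January 16, 2016), B (February 15, 2016), E (May 15, 2016), D (March 30, 2017), A (July 4, 2017).
C is senior to B before the subordination, so the two trade places.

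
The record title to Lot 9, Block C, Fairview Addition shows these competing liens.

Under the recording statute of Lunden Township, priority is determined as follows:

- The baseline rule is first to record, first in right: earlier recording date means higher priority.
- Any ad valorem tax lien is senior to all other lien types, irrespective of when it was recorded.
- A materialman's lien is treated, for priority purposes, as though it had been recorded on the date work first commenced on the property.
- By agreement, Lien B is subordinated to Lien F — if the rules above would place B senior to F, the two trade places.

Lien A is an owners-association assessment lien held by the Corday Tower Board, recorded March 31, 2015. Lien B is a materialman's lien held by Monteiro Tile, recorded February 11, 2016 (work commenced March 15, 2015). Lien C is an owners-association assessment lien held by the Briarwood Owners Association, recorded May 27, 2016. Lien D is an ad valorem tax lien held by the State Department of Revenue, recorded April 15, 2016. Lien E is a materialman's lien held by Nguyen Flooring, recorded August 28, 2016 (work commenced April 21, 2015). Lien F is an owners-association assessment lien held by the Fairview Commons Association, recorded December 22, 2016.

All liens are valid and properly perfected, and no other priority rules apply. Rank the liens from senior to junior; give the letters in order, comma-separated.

First, effective dates: B's effective date is March 15, 2015, when work began; E's effective date is April 21, 2015, when work began.
D, as an ad valorem tax lien, has superpriority and ranks first.
Ordering the rest by effective date: B (March 15, 2015), A (March 31, 2015), E (April 21, 2015), C (May 27, 2016), F (December 22, 2016).
The subordination applies — B was senior to F — so B and F swap.

D, F, A, E, C, B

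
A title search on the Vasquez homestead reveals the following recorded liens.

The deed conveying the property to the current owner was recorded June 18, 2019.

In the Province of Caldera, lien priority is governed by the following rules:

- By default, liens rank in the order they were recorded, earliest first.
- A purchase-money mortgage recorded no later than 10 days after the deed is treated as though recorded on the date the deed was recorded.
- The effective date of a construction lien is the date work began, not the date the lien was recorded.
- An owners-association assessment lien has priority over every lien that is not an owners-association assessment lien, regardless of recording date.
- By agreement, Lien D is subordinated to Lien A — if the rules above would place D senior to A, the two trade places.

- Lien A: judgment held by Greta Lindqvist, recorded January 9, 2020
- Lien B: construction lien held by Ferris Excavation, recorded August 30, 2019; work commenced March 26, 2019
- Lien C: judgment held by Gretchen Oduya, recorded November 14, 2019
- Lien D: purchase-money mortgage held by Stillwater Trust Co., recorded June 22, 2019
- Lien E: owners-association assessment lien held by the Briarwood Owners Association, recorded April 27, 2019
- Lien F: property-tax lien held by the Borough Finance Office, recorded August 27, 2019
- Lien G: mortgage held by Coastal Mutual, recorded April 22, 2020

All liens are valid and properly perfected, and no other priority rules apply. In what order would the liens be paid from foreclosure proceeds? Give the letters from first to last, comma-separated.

Effective dates after the stated exceptions: B relates back to March 26, 2019 (work commenced); D was recorded within the 10-day window, so its effective date is the deed date June 18, 2019.
E is an owners-association assessment lien and takes priority over every other lien.
The other liens, earliest effective date first: B (March 26, 2019), D (June 18, 2019), F (August 27, 2019), C (November 14, 2019), A (January 9, 2020), G (April 22, 2020).
D is senior to A before the subordination, so the two trade places.

E, B, A, F, C, D, G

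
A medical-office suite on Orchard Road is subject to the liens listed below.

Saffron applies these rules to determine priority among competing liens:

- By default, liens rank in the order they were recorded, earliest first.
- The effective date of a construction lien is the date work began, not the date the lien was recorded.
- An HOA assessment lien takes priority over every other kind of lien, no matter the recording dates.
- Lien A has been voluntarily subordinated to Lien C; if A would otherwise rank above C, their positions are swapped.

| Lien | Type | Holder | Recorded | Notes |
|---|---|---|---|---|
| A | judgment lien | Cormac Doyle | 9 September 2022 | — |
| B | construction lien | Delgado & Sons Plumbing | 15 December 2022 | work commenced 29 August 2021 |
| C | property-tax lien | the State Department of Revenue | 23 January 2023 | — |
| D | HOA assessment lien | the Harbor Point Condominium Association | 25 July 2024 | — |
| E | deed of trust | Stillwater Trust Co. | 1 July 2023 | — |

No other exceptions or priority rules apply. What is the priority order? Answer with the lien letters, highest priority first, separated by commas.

Effective dates: B's effective date is 29 August 2021, when work began.
D is an HOA assessment lien, so it outranks all other liens regardless of date.
Among the remaining liens, by effective date: B (29 August 2021), A (9 September 2022), C (23 January 2023), E (1 July 2023).
A is senior to C before the subordination, so the two trade places.

D, B, C, A, E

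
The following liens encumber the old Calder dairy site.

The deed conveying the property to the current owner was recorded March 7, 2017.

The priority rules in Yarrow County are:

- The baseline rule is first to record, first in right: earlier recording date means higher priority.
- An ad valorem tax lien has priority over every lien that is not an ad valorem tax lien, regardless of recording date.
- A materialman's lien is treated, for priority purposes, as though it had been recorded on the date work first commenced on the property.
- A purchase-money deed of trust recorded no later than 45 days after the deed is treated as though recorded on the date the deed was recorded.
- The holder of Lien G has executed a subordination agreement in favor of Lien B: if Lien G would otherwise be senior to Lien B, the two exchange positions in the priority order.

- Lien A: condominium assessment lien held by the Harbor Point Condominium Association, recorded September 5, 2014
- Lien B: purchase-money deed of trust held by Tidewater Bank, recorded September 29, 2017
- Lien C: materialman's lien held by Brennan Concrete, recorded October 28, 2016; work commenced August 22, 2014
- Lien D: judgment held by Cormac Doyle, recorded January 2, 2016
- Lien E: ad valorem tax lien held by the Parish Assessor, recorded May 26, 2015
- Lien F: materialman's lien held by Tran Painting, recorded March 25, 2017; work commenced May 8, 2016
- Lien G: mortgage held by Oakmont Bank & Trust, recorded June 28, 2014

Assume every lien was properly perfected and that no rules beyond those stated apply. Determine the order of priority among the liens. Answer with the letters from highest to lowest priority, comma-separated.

Effective dates after the stated exceptions: B was recorded 206 days after the deed, outside the 45-day window, so it keeps its recording date; C's effective date is August 22, 2014, when work began; F is treated as recorded May 8, 2016, the work-commencement date.
E, as an ad valorem tax lien, has superpriority and ranks first.
Ordering the rest by effective date: G (June 28, 2014), C (August 22, 2014), A (September 5, 2014), D (January 2, 2016), F (May 8, 2016), B (September 29, 2017).
G would otherwise be senior to B, so under the subordination agreement G and B exchange positions.

E, B, C, A, D, F, G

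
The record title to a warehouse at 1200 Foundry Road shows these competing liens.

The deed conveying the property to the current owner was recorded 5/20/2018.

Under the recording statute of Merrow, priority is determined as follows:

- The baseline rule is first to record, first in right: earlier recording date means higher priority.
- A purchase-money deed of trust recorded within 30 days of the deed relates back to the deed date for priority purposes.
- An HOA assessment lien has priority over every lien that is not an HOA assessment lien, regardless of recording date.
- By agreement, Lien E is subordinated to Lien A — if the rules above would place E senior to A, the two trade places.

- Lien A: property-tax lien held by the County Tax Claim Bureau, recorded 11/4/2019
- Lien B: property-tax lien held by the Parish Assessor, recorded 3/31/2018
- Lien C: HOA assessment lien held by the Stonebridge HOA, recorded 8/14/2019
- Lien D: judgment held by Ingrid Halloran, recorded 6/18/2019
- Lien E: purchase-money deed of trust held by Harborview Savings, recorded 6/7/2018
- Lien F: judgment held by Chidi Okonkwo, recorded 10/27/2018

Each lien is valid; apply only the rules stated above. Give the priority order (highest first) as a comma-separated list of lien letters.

C, B, A, F, D, E

Effective dates after the stated exceptions: E's effective date is the deed date, 5/20/2018.
C is an HOA assessment lien and takes priority over every other lien.
Among the remaining liens, by effective date: B (3/31/2018), E (5/20/2018), F (10/27/2018), D (6/18/2019), A (11/4/2019).
The subordination applies — E was senior to A — so E and A swap.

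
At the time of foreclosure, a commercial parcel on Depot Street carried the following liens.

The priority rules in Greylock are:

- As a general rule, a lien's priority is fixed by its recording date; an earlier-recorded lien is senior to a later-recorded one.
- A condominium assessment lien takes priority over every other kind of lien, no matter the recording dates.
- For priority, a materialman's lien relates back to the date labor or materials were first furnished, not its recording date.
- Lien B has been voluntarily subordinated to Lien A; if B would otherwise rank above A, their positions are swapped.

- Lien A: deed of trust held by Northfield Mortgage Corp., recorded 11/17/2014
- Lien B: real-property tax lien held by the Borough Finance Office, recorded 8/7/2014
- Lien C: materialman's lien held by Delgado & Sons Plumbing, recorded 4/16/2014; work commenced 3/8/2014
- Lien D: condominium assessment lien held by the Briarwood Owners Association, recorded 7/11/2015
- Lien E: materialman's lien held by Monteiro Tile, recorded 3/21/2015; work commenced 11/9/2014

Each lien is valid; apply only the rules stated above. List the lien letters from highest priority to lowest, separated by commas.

D, C, A, E, B

Effective dates after the stated exceptions: C is treated as recorded 3/8/2014, the work-commencement date; E's effective date is 11/9/2014, when work began.
D is a condominium assessment lien and takes priority over every other lien.
Remaining liens by effective date: C (3/8/2014), B (8/7/2014), E (11/9/2014), A (11/17/2014).
The subordination applies — B was senior to A — so B and A swap.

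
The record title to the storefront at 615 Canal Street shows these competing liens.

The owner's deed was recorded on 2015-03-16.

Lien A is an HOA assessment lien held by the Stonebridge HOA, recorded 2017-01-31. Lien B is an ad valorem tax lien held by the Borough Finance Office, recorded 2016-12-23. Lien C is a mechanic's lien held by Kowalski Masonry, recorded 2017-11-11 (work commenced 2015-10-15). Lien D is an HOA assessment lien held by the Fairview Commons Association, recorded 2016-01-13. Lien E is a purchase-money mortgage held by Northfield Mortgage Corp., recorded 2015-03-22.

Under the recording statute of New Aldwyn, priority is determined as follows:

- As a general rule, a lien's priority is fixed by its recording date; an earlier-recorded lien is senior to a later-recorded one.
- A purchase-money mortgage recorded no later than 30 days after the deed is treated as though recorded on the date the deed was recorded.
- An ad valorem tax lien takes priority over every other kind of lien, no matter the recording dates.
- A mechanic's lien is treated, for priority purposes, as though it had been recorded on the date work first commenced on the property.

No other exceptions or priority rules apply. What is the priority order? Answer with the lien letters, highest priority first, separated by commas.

B, E, C, D, A

Effective dates: C's effective date is 2015-10-15, when work began; E was recorded within the 30-day window, so its effective date is the deed date 2015-03-16.
B, as an ad valorem tax lien, has superpriority and ranks first.
Ordering the rest by effective date: E (2015-03-16), C (2015-10-15), D (2016-01-13), A (2017-01-31).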